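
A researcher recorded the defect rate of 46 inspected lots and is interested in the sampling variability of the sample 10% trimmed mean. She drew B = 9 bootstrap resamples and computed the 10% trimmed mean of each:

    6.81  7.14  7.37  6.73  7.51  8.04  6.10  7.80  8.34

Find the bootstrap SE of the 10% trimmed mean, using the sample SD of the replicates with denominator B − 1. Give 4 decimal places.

Bootstrap SE is the standard deviation of the 9 replicate 10% trimmed means.
Mean of replicates: (6.81 + 7.14 + 7.37 + 6.73 + 7.51 + 8.04 + 6.10 + 7.80 + 8.34) / 9 = 65.84000 / 9 = 7.31556
Sum of squared deviations: (−0.50556)² + (−0.17556)² + (+0.05444)² + (−0.58556)² + (+0.19444)² + (+0.72444)² + (−1.21556)² + (+0.48444)² + (+1.02444)² = 3.95662
Variance = 3.95662 / 8 = 0.49458
SE* = √0.49458

SE* = 0.7033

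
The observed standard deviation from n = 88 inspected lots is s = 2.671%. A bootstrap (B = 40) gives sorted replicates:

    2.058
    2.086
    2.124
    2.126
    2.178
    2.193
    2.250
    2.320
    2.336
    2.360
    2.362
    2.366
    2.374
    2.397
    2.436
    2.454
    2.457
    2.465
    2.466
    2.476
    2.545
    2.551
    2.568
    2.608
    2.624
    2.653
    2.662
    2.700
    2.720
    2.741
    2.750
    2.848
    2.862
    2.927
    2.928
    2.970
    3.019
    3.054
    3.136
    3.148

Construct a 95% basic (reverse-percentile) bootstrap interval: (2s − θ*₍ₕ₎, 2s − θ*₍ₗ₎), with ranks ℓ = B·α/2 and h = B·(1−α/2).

(2.206, 3.284)

Percentile endpoints at ranks 1 and 39: θ*₍1₎ = 2.058, θ*₍39₎ = 3.136.
Basic interval reflects these around s:
  lower = 2 × 2.671 − 3.136 = 2.206
  upper = 2 × 2.671 − 2.058 = 3.284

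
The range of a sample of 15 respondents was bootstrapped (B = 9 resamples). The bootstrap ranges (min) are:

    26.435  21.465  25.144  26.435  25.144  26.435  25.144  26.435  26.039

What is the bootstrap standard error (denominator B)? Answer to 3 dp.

Bootstrap SE is the standard deviation of the 9 replicate ranges.
Mean of replicates: (26.435 + 21.465 + 25.144 + 26.435 + 25.144 + 26.435 + 25.144 + 26.435 + 26.039) / 9 = 228.6760 / 9 = 25.4084
Sum of squared deviations: (+1.0266)² + (−3.9434)² + (−0.2644)² + (+1.0266)² + (−0.2644)² + (+1.0266)² + (−0.2644)² + (+1.0266)² + (+0.6306)² = 20.3734
Variance = 20.3734 / 9 = 2.2637
SE* = √2.2637

SE* = 1.505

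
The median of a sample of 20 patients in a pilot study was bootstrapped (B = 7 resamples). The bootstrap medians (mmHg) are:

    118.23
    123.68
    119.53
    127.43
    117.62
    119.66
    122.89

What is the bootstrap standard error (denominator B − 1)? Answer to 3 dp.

Bootstrap SE is the standard deviation of the 7 replicate medians.
Mean of replicates: (118.23 + 123.68 + 119.53 + 127.43 + 117.62 + 119.66 + 122.89) / 7 = 849.0400 / 7 = 121.2914
Sum of squared deviations: (−3.0614)² + (+2.3886)² + (−1.7614)² + (+6.1386)² + (−3.6714)² + (−1.6314)² + (+1.5986)² = 74.5587
Variance = 74.5587 / 6 = 12.4264
SE* = √12.4264

SE* = 3.525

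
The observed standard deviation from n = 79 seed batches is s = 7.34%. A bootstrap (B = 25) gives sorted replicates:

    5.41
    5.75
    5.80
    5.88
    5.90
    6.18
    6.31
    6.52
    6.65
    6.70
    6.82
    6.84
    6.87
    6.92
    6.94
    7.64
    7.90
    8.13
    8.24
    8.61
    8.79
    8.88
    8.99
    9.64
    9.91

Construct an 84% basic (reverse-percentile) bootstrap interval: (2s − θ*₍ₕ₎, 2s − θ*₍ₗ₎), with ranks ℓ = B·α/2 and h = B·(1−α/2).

(5.69, 8.93)

Percentile endpoints at ranks 2 and 23: θ*₍2₎ = 5.75, θ*₍23₎ = 8.99.
Basic interval reflects these around s:
  lower = 2 × 7.34 − 8.99 = 5.69
  upper = 2 × 7.34 − 5.75 = 8.93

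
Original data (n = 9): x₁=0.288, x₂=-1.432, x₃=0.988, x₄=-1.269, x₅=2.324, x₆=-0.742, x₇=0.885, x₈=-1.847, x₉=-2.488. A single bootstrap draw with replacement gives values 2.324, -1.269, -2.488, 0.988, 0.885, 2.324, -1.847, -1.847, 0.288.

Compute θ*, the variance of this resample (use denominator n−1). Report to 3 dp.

θ* = 3.403

Mean = -0.0713; sum of squared deviations = 27.2218
s² = 27.2218 / 8 = 3.4027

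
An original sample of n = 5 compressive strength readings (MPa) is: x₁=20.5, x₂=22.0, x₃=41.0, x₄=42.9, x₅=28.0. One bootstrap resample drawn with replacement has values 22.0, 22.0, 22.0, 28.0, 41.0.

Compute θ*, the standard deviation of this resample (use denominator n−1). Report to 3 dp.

θ* = 8.246

Mean = 27.0000; sum of squared deviations = 272.0000
s² = 272.0000 / 4 = 68.0000
s = √68.0000 = 8.246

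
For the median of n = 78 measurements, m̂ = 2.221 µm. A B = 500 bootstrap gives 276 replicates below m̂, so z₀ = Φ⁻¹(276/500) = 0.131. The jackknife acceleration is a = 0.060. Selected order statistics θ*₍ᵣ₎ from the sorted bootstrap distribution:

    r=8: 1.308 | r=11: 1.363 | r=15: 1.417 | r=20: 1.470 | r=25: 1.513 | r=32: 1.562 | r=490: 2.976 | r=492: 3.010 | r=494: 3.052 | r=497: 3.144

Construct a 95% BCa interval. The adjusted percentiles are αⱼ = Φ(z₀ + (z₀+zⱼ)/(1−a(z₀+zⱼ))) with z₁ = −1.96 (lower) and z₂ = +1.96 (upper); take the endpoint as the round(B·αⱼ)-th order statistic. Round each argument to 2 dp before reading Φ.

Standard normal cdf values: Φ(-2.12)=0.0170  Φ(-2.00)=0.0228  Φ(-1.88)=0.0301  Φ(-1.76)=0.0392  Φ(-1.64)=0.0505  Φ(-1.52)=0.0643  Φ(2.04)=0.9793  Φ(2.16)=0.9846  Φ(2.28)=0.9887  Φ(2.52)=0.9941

Lower: z₀ + z₁ = 0.131 + (-1.960) = -1.829; 1 − a(z₀+z₁) = 1 − (0.060)(-1.829) = 1.1097; argument = 0.131 + (-1.829)/1.1097 = -1.5171 → -1.52.
α₁ = Φ(-1.52) = 0.0643; rank = round(500 × 0.0643) = 32; θ*₍32₎ = 1.562.
Upper: z₀ + z₂ = 2.091; 1 − a(z₀+z₂) = 0.8745; argument = 2.5220 → 2.52; α₂ = 0.9941; rank = 497; θ*₍497₎ = 3.144.

(1.562, 3.144)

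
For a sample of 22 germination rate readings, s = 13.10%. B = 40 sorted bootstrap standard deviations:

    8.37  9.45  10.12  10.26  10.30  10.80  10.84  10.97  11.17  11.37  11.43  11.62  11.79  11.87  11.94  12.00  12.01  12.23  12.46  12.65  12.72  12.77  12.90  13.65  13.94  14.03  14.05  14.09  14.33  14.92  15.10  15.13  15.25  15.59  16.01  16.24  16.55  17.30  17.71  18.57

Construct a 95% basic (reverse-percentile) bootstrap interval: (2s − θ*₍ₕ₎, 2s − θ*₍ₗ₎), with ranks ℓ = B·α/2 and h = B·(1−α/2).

(8.49, 17.83)

Percentile endpoints at ranks 1 and 39: θ*₍1₎ = 8.37, θ*₍39₎ = 17.71.
Basic interval reflects these around s:
  lower = 2 × 13.10 − 17.71 = 8.49
  upper = 2 × 13.10 − 8.37 = 17.83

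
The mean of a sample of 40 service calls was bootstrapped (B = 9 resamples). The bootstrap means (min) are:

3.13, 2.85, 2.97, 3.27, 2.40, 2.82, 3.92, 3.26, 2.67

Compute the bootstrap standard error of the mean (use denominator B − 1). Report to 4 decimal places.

Bootstrap SE is the standard deviation of the 9 replicate means.
Mean of replicates: (3.13 + 2.85 + 2.97 + 3.27 + 2.40 + 2.82 + 3.92 + 3.26 + 2.67) / 9 = 27.29000 / 9 = 3.03222
Sum of squared deviations: (+0.09778)² + (−0.18222)² + (−0.06222)² + (+0.23778)² + (−0.63222)² + (−0.21222)² + (+0.88778)² + (+0.22778)² + (−0.36222)² = 1.51916
Variance = 1.51916 / 8 = 0.18989
SE* = √0.18989

SE* = 0.4358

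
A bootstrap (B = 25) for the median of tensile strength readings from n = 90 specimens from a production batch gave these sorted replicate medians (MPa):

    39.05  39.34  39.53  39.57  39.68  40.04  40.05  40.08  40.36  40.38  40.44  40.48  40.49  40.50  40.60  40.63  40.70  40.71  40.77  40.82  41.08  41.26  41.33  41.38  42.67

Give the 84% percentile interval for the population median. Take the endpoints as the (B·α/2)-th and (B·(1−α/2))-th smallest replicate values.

α = 0.16; lower rank = 25 × 0.080 = 2; upper rank = 25 × 0.920 = 23.
The 2nd smallest replicate is 39.34; the 23rd is 41.33.

(39.34, 41.33)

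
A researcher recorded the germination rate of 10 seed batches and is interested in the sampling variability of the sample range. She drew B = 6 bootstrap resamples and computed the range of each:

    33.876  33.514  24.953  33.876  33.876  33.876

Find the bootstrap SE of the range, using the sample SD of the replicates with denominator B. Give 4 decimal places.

SE* = 3.3011

Bootstrap SE is the standard deviation of the 6 replicate ranges.
Mean of replicates: (33.876 + 33.514 + 24.953 + 33.876 + 33.876 + 33.876) / 6 = 193.97100 / 6 = 32.32850
Sum of squared deviations: (+1.54750)² + (+1.18550)² + (−7.37550)² + (+1.54750)² + (+1.54750)² + (+1.54750)² = 65.38244
Variance = 65.38244 / 6 = 10.89707
SE* = √10.89707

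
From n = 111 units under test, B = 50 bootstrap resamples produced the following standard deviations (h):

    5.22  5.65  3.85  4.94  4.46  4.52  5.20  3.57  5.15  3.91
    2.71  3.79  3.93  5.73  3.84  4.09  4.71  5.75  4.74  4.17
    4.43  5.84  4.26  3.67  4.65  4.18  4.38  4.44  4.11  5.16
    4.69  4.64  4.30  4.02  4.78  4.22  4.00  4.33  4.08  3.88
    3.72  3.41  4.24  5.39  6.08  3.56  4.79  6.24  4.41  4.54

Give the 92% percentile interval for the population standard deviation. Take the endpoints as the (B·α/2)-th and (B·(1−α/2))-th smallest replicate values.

(3.41, 5.84)

Sorted replicates: 2.71, 3.41, 3.56, 3.57, 3.67, 3.72, 3.79, 3.84, 3.85, 3.88, 3.91, 3.93, 4.00, 4.02, 4.08, 4.09, 4.11, 4.17, 4.18, 4.22, 4.24, 4.26, 4.30, 4.33, 4.38, 4.41, 4.43, 4.44, 4.46, 4.52, 4.54, 4.64, 4.65, 4.69, 4.71, 4.74, 4.78, 4.79, 4.94, 5.15, 5.16, 5.20, 5.22, 5.39, 5.65, 5.73, 5.75, 5.84, 6.08, 6.24
α = 0.08; lower rank = 50 × 0.040 = 2; upper rank = 50 × 0.960 = 48.
The 2nd smallest replicate is 3.41; the 48th is 5.84.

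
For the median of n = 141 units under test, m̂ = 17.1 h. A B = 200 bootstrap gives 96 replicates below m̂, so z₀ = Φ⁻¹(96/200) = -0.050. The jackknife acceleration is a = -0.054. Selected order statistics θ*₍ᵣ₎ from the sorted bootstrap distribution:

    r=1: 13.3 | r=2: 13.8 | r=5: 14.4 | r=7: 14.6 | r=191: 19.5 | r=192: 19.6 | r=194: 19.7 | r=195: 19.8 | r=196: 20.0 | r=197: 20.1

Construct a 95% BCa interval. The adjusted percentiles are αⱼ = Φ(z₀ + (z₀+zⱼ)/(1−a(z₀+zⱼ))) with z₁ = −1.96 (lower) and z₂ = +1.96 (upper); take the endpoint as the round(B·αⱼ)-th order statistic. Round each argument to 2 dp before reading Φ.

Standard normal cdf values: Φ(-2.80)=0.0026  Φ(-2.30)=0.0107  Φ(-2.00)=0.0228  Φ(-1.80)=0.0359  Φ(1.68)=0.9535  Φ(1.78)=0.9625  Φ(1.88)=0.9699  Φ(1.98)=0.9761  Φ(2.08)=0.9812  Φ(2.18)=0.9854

(13.8, 19.5)

Lower: z₀ + z₁ = -0.050 + (-1.960) = -2.010; 1 − a(z₀+z₁) = 1 − (-0.054)(-2.010) = 0.8915; argument = -0.050 + (-2.010)/0.8915 = -2.3047 → -2.30.
α₁ = Φ(-2.30) = 0.0107; rank = round(200 × 0.0107) = 2; θ*₍2₎ = 13.8.
Upper: z₀ + z₂ = 1.910; 1 − a(z₀+z₂) = 1.1031; argument = 1.6814 → 1.68; α₂ = 0.9535; rank = 191; θ*₍191₎ = 19.5.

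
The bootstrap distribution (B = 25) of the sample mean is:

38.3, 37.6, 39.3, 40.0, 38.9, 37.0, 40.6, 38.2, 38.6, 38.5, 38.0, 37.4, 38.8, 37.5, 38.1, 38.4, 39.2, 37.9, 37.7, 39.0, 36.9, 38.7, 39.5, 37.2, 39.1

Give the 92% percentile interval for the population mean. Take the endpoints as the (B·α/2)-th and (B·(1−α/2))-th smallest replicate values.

(36.9, 40.0)

Sorted replicates: 36.9, 37.0, 37.2, 37.4, 37.5, 37.6, 37.7, 37.9, 38.0, 38.1, 38.2, 38.3, 38.4, 38.5, 38.6, 38.7, 38.8, 38.9, 39.0, 39.1, 39.2, 39.3, 39.5, 40.0, 40.6
α = 0.08; lower rank = 25 × 0.040 = 1; upper rank = 25 × 0.960 = 24.
The 1st smallest replicate is 36.9; the 24th is 40.0.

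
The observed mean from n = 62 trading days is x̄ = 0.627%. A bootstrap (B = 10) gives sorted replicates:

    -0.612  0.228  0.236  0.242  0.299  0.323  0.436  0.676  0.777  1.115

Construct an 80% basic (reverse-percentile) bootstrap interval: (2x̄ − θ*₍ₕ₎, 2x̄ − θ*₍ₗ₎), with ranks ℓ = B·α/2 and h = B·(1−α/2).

Percentile endpoints at ranks 1 and 9: θ*₍1₎ = -0.612, θ*₍9₎ = 0.777.
Basic interval reflects these around x̄:
  lower = 2 × 0.627 − 0.777 = 0.477
  upper = 2 × 0.627 − -0.612 = 1.866

(0.477, 1.866)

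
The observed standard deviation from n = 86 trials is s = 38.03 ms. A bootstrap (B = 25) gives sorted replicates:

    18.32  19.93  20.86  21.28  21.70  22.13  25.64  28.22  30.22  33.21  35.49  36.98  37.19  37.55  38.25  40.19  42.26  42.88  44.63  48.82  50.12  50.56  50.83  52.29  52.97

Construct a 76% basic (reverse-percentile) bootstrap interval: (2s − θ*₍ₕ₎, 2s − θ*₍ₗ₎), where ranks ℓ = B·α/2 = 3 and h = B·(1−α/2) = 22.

Percentile endpoints at ranks 3 and 22: θ*₍3₎ = 20.86, θ*₍22₎ = 50.56.
Basic interval reflects these around s:
  lower = 2 × 38.03 − 50.56 = 25.50
  upper = 2 × 38.03 − 20.86 = 55.20

(25.50, 55.20)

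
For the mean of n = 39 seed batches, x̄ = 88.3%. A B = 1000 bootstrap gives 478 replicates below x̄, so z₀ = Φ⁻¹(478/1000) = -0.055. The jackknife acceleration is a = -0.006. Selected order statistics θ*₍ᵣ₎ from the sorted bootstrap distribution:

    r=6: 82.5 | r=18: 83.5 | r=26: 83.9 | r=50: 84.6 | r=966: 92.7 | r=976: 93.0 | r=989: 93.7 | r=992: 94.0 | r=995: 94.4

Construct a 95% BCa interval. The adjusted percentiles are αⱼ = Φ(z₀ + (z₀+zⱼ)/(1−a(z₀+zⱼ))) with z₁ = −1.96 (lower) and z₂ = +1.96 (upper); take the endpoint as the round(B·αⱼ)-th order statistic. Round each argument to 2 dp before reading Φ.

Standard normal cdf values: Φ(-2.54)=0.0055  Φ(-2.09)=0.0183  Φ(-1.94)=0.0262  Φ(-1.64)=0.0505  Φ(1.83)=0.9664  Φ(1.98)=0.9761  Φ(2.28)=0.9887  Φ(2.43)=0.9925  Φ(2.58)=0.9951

Lower: z₀ + z₁ = -0.055 + (-1.960) = -2.015; 1 − a(z₀+z₁) = 1 − (-0.006)(-2.015) = 0.9879; argument = -0.055 + (-2.015)/0.9879 = -2.0947 → -2.09.
α₁ = Φ(-2.09) = 0.0183; rank = round(1000 × 0.0183) = 18; θ*₍18₎ = 83.5.
Upper: z₀ + z₂ = 1.905; 1 − a(z₀+z₂) = 1.0114; argument = 1.8285 → 1.83; α₂ = 0.9664; rank = 966; θ*₍966₎ = 92.7.

(83.5, 92.7)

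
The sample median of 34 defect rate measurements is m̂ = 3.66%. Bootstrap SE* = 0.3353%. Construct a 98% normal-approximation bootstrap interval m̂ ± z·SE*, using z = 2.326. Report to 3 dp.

Margin = 2.326 × 0.3353 = 0.7799
Interval: 3.66 ± 0.7799

(2.880, 4.440)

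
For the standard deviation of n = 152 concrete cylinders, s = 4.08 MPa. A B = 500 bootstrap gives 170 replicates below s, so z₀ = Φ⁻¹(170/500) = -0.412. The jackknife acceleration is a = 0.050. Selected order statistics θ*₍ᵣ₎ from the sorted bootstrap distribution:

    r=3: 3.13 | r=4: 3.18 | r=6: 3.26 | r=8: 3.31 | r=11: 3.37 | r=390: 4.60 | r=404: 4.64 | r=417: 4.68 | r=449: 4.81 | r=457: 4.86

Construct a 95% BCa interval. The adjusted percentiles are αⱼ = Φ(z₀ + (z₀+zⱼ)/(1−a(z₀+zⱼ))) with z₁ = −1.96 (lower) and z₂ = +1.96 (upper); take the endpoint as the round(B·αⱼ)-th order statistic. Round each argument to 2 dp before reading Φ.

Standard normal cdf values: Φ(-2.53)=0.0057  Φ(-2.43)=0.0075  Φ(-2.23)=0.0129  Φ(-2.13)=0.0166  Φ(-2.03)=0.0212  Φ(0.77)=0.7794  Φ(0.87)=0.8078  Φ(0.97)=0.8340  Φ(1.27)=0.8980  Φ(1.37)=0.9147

(3.13, 4.81)

Lower: z₀ + z₁ = -0.412 + (-1.960) = -2.372; 1 − a(z₀+z₁) = 1 − (0.050)(-2.372) = 1.1186; argument = -0.412 + (-2.372)/1.1186 = -2.5325 → -2.53.
α₁ = Φ(-2.53) = 0.0057; rank = round(500 × 0.0057) = 3; θ*₍3₎ = 3.13.
Upper: z₀ + z₂ = 1.548; 1 − a(z₀+z₂) = 0.9226; argument = 1.2659 → 1.27; α₂ = 0.8980; rank = 449; θ*₍449₎ = 4.81.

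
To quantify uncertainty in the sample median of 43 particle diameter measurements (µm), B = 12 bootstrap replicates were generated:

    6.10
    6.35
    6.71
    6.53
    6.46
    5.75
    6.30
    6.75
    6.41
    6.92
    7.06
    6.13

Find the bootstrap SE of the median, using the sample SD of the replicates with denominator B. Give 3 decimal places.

Bootstrap SE is the standard deviation of the 12 replicate medians.
Mean of replicates: (6.10 + 6.35 + 6.71 + 6.53 + 6.46 + 5.75 + 6.30 + 6.75 + 6.41 + 6.92 + 7.06 + 6.13) / 12 = 77.4700 / 12 = 6.4558
Sum of squared deviations: (−0.3558)² + (−0.1058)² + (+0.2542)² + (+0.0742)² + (+0.0042)² + (−0.7058)² + (−0.1558)² + (+0.2942)² + (−0.0458)² + (+0.4642)² + (+0.6042)² + (−0.3258)² = 1.5057
Variance = 1.5057 / 12 = 0.1255
SE* = √0.1255

SE* = 0.354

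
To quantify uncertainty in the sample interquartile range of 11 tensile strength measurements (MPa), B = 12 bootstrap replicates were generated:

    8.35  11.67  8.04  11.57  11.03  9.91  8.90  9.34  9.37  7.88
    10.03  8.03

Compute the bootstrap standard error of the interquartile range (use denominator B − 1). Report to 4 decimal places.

SE* = 1.3626

Bootstrap SE is the standard deviation of the 12 replicate interquartile ranges.
Mean of replicates: (8.35 + 11.67 + 8.04 + 11.57 + 11.03 + 9.91 + 8.90 + 9.34 + 9.37 + 7.88 + 10.03 + 8.03) / 12 = 114.12000 / 12 = 9.51000
Sum of squared deviations: (−1.16000)² + (+2.16000)² + (−1.47000)² + (+2.06000)² + (+1.52000)² + (+0.40000)² + (−0.61000)² + (−0.17000)² + (−0.14000)² + (−1.63000)² + (+0.52000)² + (−1.48000)² = 20.42440
Variance = 20.42440 / 11 = 1.85676
SE* = √1.85676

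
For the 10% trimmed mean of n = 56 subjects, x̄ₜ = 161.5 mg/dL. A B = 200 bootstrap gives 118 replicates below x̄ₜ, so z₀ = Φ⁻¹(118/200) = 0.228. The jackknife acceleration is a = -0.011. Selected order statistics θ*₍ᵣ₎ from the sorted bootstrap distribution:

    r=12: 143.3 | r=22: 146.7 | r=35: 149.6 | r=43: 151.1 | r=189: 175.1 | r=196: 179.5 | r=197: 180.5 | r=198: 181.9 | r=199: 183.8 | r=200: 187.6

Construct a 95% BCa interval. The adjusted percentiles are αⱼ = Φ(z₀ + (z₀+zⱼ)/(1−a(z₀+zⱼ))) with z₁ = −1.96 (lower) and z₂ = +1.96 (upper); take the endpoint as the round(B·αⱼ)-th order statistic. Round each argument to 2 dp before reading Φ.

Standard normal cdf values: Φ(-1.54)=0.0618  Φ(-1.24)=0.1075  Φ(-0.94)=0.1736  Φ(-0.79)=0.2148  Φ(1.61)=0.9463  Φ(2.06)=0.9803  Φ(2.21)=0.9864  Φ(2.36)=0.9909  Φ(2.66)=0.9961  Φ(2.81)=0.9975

Lower: z₀ + z₁ = 0.228 + (-1.960) = -1.732; 1 − a(z₀+z₁) = 1 − (-0.011)(-1.732) = 0.9809; argument = 0.228 + (-1.732)/0.9809 = -1.5376 → -1.54.
α₁ = Φ(-1.54) = 0.0618; rank = round(200 × 0.0618) = 12; θ*₍12₎ = 143.3.
Upper: z₀ + z₂ = 2.188; 1 − a(z₀+z₂) = 1.0241; argument = 2.3646 → 2.36; α₂ = 0.9909; rank = 198; θ*₍198₎ = 181.9.

(143.3, 181.9)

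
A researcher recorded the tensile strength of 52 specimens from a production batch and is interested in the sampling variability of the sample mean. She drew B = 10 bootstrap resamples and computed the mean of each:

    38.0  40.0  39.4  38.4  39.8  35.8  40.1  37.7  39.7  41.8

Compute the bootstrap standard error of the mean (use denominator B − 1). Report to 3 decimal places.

SE* = 1.653

Bootstrap SE is the standard deviation of the 10 replicate means.
Mean of replicates: (38.0 + 40.0 + 39.4 + 38.4 + 39.8 + 35.8 + 40.1 + 37.7 + 39.7 + 41.8) / 10 = 390.7000 / 10 = 39.0700
Sum of squared deviations: (−1.0700)² + (+0.9300)² + (+0.3300)² + (−0.6700)² + (+0.7300)² + (−3.2700)² + (+1.0300)² + (−1.3700)² + (+0.6300)² + (+2.7300)² = 24.5810
Variance = 24.5810 / 9 = 2.7312
SE* = √2.7312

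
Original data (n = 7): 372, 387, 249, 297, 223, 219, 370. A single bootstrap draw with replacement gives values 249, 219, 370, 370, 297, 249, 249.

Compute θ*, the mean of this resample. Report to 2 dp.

θ* = 286.14

Mean = (249 + 219 + 370 + 370 + 297 + 249 + 249) / 7 = 2003.0 / 7 = 286.14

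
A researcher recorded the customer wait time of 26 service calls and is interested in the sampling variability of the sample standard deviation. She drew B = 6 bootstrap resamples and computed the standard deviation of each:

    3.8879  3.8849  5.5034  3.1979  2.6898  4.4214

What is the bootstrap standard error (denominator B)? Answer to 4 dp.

SE* = 0.8940

Bootstrap SE is the standard deviation of the 6 replicate standard deviations.
Mean of replicates: (3.8879 + 3.8849 + 5.5034 + 3.1979 + 2.6898 + 4.4214) / 6 = 23.58530 / 6 = 3.93088
Sum of squared deviations: (−0.04298)² + (−0.04598)² + (+1.57252)² + (−0.73298)² + (−1.24108)² + (+0.49052)² = 4.79493
Variance = 4.79493 / 6 = 0.79915
SE* = √0.79915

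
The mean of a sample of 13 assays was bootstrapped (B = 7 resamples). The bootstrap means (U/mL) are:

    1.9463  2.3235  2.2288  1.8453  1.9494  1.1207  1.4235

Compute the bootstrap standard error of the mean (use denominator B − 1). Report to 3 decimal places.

Bootstrap SE is the standard deviation of the 7 replicate means.
Mean of replicates: (1.9463 + 2.3235 + 2.2288 + 1.8453 + 1.9494 + 1.1207 + 1.4235) / 7 = 12.83750 / 7 = 1.83393
Sum of squared deviations: (+0.11237)² + (+0.48957)² + (+0.39487)² + (+0.01137)² + (+0.11547)² + (−0.71323)² + (−0.41043)² = 1.09884
Variance = 1.09884 / 6 = 0.18314
SE* = √0.18314

SE* = 0.428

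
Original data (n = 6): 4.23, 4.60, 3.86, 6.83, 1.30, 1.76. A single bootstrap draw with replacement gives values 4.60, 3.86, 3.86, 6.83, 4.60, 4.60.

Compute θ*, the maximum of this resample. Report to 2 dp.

θ* = 6.83

Maximum = 6.83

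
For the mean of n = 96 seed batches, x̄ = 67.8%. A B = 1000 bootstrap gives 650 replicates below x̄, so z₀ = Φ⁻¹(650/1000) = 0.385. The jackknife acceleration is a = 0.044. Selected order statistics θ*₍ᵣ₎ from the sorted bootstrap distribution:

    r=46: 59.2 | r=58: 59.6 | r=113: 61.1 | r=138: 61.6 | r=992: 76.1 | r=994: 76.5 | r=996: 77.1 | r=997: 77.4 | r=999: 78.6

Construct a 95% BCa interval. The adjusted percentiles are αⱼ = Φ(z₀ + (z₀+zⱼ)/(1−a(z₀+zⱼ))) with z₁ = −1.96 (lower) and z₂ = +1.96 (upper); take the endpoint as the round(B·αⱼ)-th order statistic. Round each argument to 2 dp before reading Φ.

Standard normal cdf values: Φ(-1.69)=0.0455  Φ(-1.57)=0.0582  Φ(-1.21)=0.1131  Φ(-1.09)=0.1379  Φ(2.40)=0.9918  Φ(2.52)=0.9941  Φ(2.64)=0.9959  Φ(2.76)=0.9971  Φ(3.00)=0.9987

Lower: z₀ + z₁ = 0.385 + (-1.960) = -1.575; 1 − a(z₀+z₁) = 1 − (0.044)(-1.575) = 1.0693; argument = 0.385 + (-1.575)/1.0693 = -1.0879 → -1.09.
α₁ = Φ(-1.09) = 0.1379; rank = round(1000 × 0.1379) = 138; θ*₍138₎ = 61.6.
Upper: z₀ + z₂ = 2.345; 1 − a(z₀+z₂) = 0.8968; argument = 2.9998 → 3.00; α₂ = 0.9987; rank = 999; θ*₍999₎ = 78.6.

(61.6, 78.6)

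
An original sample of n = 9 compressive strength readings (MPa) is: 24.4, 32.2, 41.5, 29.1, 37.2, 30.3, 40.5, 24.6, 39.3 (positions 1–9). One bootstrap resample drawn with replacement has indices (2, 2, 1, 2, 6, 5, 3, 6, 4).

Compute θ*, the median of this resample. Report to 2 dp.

Resample values: 32.2, 32.2, 24.4, 32.2, 30.3, 37.2, 41.5, 30.3, 29.1.
Sorted: 24.4, 29.1, 30.3, 30.3, 32.2, 32.2, 32.2, 37.2, 41.5
Median = middle value = 32.20

θ* = 32.20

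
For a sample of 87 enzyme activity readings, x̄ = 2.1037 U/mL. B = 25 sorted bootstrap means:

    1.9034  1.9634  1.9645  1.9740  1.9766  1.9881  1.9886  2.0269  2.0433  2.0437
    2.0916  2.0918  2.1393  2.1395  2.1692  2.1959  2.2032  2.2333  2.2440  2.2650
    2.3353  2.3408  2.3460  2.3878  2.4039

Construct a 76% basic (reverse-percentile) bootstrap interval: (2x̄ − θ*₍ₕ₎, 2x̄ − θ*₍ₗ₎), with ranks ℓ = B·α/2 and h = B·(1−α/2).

Percentile endpoints at ranks 3 and 22: θ*₍3₎ = 1.9645, θ*₍22₎ = 2.3408.
Basic interval reflects these around x̄:
  lower = 2 × 2.1037 − 2.3408 = 1.8666
  upper = 2 × 2.1037 − 1.9645 = 2.2429

(1.8666, 2.2429)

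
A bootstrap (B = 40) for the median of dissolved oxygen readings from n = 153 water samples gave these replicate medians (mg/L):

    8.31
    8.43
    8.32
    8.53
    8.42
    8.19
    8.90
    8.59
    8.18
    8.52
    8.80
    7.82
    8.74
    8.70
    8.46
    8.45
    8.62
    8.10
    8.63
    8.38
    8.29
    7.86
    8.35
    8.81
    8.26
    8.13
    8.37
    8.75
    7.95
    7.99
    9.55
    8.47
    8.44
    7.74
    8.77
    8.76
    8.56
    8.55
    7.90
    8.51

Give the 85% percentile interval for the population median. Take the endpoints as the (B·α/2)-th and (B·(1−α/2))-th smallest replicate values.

(7.86, 8.80)

Sorted replicates: 7.74, 7.82, 7.86, 7.90, 7.95, 7.99, 8.10, 8.13, 8.18, 8.19, 8.26, 8.29, 8.31, 8.32, 8.35, 8.37, 8.38, 8.42, 8.43, 8.44, 8.45, 8.46, 8.47, 8.51, 8.52, 8.53, 8.55, 8.56, 8.59, 8.62, 8.63, 8.70, 8.74, 8.75, 8.76, 8.77, 8.80, 8.81, 8.90, 9.55
α = 0.15; lower rank = 40 × 0.075 = 3; upper rank = 40 × 0.925 = 37.
The 3rd smallest replicate is 7.86; the 37th is 8.80.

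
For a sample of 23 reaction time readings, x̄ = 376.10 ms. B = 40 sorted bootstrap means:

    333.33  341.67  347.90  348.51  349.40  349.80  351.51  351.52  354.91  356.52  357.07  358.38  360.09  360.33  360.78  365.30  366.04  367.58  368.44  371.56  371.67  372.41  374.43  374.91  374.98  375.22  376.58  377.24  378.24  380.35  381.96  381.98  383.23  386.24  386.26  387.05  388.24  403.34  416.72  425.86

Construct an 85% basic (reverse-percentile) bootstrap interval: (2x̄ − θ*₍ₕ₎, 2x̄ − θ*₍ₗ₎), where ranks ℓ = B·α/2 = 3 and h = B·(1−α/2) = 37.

Percentile endpoints at ranks 3 and 37: θ*₍3₎ = 347.90, θ*₍37₎ = 388.24.
Basic interval reflects these around x̄:
  lower = 2 × 376.10 − 388.24 = 363.96
  upper = 2 × 376.10 − 347.90 = 404.30

(363.96, 404.30)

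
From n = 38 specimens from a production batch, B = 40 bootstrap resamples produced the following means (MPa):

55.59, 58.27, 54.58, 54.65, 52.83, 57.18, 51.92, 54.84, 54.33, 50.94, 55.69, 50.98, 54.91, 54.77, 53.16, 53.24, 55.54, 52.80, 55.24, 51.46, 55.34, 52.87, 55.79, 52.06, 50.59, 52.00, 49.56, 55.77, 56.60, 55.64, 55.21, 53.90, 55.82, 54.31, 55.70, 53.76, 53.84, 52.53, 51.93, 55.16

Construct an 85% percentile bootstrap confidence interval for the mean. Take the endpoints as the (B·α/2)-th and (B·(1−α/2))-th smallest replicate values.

(50.94, 55.82)

Sorted replicates: 49.56, 50.59, 50.94, 50.98, 51.46, 51.92, 51.93, 52.00, 52.06, 52.53, 52.80, 52.83, 52.87, 53.16, 53.24, 53.76, 53.84, 53.90, 54.31, 54.33, 54.58, 54.65, 54.77, 54.84, 54.91, 55.16, 55.21, 55.24, 55.34, 55.54, 55.59, 55.64, 55.69, 55.70, 55.77, 55.79, 55.82, 56.60, 57.18, 58.27
α = 0.15; lower rank = 40 × 0.075 = 3; upper rank = 40 × 0.925 = 37.
The 3rd smallest replicate is 50.94; the 37th is 55.82.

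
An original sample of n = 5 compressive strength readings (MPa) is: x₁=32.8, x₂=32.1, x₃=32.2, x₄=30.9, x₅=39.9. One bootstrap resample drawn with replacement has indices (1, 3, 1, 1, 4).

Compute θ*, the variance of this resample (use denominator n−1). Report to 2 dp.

Resample values: 32.8, 32.2, 32.8, 32.8, 30.9.
Mean = 32.3000; sum of squared deviations = 2.7200
s² = 2.7200 / 4 = 0.6800

θ* = 0.68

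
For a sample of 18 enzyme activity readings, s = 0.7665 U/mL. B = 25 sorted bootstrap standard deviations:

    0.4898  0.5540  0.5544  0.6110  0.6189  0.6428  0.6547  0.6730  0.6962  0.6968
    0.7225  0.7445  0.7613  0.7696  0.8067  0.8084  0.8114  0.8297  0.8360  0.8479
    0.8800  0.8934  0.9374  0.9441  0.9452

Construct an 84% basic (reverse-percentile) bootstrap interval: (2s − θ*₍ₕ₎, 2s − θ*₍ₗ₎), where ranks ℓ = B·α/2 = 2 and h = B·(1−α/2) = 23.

(0.5956, 0.9790)

Percentile endpoints at ranks 2 and 23: θ*₍2₎ = 0.5540, θ*₍23₎ = 0.9374.
Basic interval reflects these around s:
  lower = 2 × 0.7665 − 0.9374 = 0.5956
  upper = 2 × 0.7665 − 0.5540 = 0.9790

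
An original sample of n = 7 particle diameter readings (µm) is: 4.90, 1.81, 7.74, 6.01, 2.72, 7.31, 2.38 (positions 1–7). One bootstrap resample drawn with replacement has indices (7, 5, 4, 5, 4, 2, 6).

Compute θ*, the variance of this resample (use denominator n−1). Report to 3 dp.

Resample values: 2.38, 2.72, 6.01, 2.72, 6.01, 1.81, 7.31.
Mean = 4.1371; sum of squared deviations = 29.6019
s² = 29.6019 / 6 = 4.9337

θ* = 4.934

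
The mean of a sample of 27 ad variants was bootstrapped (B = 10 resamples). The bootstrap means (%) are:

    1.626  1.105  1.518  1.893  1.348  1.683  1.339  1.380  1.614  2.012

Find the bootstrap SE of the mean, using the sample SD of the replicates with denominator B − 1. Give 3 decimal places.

SE* = 0.273

Bootstrap SE is the standard deviation of the 10 replicate means.
Mean of replicates: (1.626 + 1.105 + 1.518 + 1.893 + 1.348 + 1.683 + 1.339 + 1.380 + 1.614 + 2.012) / 10 = 15.5180 / 10 = 1.5518
Sum of squared deviations: (+0.0742)² + (−0.4468)² + (−0.0338)² + (+0.3412)² + (−0.2038)² + (+0.1312)² + (−0.2128)² + (−0.1718)² + (+0.0622)² + (+0.4602)² = 0.6719
Variance = 0.6719 / 9 = 0.0747
SE* = √0.0747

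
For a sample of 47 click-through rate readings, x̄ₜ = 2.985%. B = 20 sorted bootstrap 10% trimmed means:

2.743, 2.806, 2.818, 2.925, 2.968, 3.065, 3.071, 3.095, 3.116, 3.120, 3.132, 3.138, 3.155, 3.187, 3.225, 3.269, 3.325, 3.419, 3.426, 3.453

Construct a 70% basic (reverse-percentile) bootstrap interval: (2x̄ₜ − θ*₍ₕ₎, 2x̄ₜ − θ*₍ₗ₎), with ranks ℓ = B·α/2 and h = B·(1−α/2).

(2.645, 3.152)

Percentile endpoints at ranks 3 and 17: θ*₍3₎ = 2.818, θ*₍17₎ = 3.325.
Basic interval reflects these around x̄ₜ:
  lower = 2 × 2.985 − 3.325 = 2.645
  upper = 2 × 2.985 − 2.818 = 3.152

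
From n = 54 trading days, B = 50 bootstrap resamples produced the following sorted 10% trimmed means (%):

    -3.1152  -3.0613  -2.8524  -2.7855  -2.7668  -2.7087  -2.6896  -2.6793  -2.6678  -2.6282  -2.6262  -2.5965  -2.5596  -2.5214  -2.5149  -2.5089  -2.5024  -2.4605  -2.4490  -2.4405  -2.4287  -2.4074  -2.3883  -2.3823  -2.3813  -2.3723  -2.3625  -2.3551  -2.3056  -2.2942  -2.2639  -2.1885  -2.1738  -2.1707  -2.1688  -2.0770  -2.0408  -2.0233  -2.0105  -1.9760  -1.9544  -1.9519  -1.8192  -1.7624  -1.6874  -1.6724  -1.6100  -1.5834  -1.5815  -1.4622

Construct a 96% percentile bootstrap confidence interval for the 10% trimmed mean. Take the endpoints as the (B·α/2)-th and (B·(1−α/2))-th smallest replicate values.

(-3.1152, -1.5815)

α = 0.04; lower rank = 50 × 0.020 = 1; upper rank = 50 × 0.980 = 49.
The 1st smallest replicate is -3.1152; the 49th is -1.5815.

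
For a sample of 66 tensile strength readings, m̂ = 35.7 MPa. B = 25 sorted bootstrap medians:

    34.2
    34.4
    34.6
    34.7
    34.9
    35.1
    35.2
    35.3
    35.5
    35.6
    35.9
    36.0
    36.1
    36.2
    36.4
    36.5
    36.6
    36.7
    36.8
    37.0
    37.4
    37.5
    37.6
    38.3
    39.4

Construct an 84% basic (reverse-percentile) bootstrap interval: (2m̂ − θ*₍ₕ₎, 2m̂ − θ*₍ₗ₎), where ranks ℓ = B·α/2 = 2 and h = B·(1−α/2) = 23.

Percentile endpoints at ranks 2 and 23: θ*₍2₎ = 34.4, θ*₍23₎ = 37.6.
Basic interval reflects these around m̂:
  lower = 2 × 35.7 − 37.6 = 33.8
  upper = 2 × 35.7 − 34.4 = 37.0

(33.8, 37.0)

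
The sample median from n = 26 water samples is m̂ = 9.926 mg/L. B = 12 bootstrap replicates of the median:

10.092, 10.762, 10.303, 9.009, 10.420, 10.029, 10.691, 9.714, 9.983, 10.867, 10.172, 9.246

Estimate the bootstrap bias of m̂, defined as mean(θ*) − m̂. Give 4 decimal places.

bias = +0.1813

mean(θ*) = (10.092 + 10.762 + 10.303 + 9.009 + 10.420 + 10.029 + 10.691 + 9.714 + 9.983 + 10.867 + 10.172 + 9.246) / 12 = 10.10733
bias = 10.10733 − 9.926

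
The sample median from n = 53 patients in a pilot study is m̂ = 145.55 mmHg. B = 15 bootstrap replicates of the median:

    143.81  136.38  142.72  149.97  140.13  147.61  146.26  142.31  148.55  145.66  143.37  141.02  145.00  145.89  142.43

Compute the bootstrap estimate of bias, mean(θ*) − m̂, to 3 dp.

bias = −1.476

mean(θ*) = (143.81 + 136.38 + 142.72 + 149.97 + 140.13 + 147.61 + 146.26 + 142.31 + 148.55 + 145.66 + 143.37 + 141.02 + 145.00 + 145.89 + 142.43) / 15 = 144.0740
bias = 144.0740 − 145.55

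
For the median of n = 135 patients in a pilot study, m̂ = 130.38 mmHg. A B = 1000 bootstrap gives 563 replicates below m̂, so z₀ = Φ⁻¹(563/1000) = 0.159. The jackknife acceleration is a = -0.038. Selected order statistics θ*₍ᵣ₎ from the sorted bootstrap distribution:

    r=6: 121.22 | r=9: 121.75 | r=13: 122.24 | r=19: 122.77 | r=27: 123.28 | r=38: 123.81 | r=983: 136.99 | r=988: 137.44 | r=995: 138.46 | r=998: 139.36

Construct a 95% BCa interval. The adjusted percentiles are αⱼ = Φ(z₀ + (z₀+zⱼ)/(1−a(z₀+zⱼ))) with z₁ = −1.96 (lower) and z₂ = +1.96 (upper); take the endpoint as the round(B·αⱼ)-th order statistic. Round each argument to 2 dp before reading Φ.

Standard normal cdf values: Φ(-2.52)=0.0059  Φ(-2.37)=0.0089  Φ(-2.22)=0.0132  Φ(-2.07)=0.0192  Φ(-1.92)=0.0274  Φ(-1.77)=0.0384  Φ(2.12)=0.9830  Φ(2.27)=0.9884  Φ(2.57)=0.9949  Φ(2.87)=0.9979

(123.81, 136.99)

Lower: z₀ + z₁ = 0.159 + (-1.960) = -1.801; 1 − a(z₀+z₁) = 1 − (-0.038)(-1.801) = 0.9316; argument = 0.159 + (-1.801)/0.9316 = -1.7743 → -1.77.
α₁ = Φ(-1.77) = 0.0384; rank = round(1000 × 0.0384) = 38; θ*₍38₎ = 123.81.
Upper: z₀ + z₂ = 2.119; 1 − a(z₀+z₂) = 1.0805; argument = 2.1201 → 2.12; α₂ = 0.9830; rank = 983; θ*₍983₎ = 136.99.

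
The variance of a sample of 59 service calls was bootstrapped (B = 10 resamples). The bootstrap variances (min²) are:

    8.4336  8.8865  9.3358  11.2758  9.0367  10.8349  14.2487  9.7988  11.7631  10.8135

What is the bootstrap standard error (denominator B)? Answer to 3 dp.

Bootstrap SE is the standard deviation of the 10 replicate variances.
Mean of replicates: (8.4336 + 8.8865 + 9.3358 + 11.2758 + 9.0367 + 10.8349 + 14.2487 + 9.7988 + 11.7631 + 10.8135) / 10 = 104.42740 / 10 = 10.44274
Sum of squared deviations: (−2.00914)² + (−1.55624)² + (−1.10694)² + (+0.83306)² + (−1.40604)² + (+0.39216)² + (+3.80596)² + (−0.64394)² + (+1.32036)² + (+0.37076)² = 27.28937
Variance = 27.28937 / 10 = 2.72894
SE* = √2.72894

SE* = 1.652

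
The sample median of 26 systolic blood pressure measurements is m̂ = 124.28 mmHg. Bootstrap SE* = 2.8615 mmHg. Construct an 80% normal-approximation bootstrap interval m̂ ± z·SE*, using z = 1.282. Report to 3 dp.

Margin = 1.282 × 2.8615 = 3.6684
Interval: 124.28 ± 3.6684

(120.612, 127.948)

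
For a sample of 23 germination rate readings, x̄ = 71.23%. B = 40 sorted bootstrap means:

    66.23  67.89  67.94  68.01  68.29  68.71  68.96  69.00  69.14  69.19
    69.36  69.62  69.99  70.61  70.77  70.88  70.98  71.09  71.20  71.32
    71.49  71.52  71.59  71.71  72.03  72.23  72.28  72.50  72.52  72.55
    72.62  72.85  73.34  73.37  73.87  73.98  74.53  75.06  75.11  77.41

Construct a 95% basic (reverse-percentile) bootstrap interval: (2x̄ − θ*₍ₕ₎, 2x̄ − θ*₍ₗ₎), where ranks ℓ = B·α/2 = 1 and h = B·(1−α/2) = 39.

(67.35, 76.23)

Percentile endpoints at ranks 1 and 39: θ*₍1₎ = 66.23, θ*₍39₎ = 75.11.
Basic interval reflects these around x̄:
  lower = 2 × 71.23 − 75.11 = 67.35
  upper = 2 × 71.23 − 66.23 = 76.23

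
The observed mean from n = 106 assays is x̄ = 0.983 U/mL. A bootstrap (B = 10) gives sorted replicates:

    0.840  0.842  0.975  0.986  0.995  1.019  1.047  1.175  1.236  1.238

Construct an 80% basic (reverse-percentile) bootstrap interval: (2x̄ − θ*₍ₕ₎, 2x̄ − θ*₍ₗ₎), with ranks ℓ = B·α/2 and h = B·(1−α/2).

Percentile endpoints at ranks 1 and 9: θ*₍1₎ = 0.840, θ*₍9₎ = 1.236.
Basic interval reflects these around x̄:
  lower = 2 × 0.983 − 1.236 = 0.730
  upper = 2 × 0.983 − 0.840 = 1.126

(0.730, 1.126)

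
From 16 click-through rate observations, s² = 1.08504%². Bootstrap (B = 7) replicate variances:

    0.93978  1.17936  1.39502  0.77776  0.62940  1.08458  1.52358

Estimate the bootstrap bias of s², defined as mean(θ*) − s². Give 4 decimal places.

bias = −0.0094

mean(θ*) = (0.93978 + 1.17936 + 1.39502 + 0.77776 + 0.62940 + 1.08458 + 1.52358) / 7 = 1.07564
bias = 1.07564 − 1.08504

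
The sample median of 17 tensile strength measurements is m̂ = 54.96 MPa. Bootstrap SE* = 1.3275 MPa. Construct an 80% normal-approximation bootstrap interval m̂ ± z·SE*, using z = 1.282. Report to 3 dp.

Margin = 1.282 × 1.3275 = 1.7019
Interval: 54.96 ± 1.7019

(53.258, 56.662)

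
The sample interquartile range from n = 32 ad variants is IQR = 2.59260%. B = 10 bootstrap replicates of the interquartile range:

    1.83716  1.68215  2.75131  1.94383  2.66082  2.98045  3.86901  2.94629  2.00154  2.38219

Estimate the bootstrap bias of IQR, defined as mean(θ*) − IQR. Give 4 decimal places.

bias = −0.0871

mean(θ*) = (1.83716 + 1.68215 + 2.75131 + 1.94383 + 2.66082 + 2.98045 + 3.86901 + 2.94629 + 2.00154 + 2.38219) / 10 = 2.50547
bias = 2.50547 − 2.59260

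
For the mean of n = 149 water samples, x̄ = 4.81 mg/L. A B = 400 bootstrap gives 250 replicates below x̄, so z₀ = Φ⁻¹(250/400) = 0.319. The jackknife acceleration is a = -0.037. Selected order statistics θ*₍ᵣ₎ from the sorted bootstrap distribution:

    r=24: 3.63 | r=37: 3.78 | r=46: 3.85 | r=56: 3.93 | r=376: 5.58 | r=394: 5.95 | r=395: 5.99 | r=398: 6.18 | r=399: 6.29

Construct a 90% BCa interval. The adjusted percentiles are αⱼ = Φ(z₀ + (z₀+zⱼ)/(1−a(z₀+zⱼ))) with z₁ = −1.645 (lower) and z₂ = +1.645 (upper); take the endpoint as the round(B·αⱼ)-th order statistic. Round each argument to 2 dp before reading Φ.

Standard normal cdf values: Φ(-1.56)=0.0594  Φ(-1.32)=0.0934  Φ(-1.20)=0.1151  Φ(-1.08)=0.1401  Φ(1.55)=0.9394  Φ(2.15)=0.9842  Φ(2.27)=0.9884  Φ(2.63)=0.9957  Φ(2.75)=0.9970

Lower: z₀ + z₁ = 0.319 + (-1.645) = -1.326; 1 − a(z₀+z₁) = 1 − (-0.037)(-1.326) = 0.9509; argument = 0.319 + (-1.326)/0.9509 = -1.0754 → -1.08.
α₁ = Φ(-1.08) = 0.1401; rank = round(400 × 0.1401) = 56; θ*₍56₎ = 3.93.
Upper: z₀ + z₂ = 1.964; 1 − a(z₀+z₂) = 1.0727; argument = 2.1499 → 2.15; α₂ = 0.9842; rank = 394; θ*₍394₎ = 5.95.

(3.93, 5.95)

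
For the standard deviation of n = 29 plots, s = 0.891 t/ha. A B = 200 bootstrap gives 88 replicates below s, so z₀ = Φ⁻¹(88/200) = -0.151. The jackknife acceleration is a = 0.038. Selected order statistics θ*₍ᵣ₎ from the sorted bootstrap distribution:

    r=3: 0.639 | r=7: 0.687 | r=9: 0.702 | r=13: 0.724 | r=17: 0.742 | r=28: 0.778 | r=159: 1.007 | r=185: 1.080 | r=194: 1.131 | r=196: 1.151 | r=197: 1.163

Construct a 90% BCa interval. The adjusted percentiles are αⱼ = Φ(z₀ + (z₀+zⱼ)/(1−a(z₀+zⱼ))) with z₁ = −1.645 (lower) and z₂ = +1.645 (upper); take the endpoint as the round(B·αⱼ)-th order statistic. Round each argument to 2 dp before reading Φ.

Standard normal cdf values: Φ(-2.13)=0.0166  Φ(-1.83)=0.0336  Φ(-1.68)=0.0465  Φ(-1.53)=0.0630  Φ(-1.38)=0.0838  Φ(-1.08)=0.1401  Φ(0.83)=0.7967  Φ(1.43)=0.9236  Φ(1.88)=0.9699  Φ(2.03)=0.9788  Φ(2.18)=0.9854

Lower: z₀ + z₁ = -0.151 + (-1.645) = -1.796; 1 − a(z₀+z₁) = 1 − (0.038)(-1.796) = 1.0682; argument = -0.151 + (-1.796)/1.0682 = -1.8323 → -1.83.
α₁ = Φ(-1.83) = 0.0336; rank = round(200 × 0.0336) = 7; θ*₍7₎ = 0.687.
Upper: z₀ + z₂ = 1.494; 1 − a(z₀+z₂) = 0.9432; argument = 1.4329 → 1.43; α₂ = 0.9236; rank = 185; θ*₍185₎ = 1.080.

(0.687, 1.080)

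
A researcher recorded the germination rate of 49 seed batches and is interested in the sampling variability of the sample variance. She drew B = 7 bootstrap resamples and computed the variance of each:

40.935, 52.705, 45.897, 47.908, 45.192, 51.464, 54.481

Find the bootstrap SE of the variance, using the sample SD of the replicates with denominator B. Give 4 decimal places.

SE* = 4.4307

Bootstrap SE is the standard deviation of the 7 replicate variances.
Mean of replicates: (40.935 + 52.705 + 45.897 + 47.908 + 45.192 + 51.464 + 54.481) / 7 = 338.58200 / 7 = 48.36886
Sum of squared deviations: (−7.43386)² + (+4.33614)² + (−2.47186)² + (−0.46086)² + (−3.17686)² + (+3.09514)² + (+6.11214)² = 137.41745
Variance = 137.41745 / 7 = 19.63106
SE* = √19.63106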